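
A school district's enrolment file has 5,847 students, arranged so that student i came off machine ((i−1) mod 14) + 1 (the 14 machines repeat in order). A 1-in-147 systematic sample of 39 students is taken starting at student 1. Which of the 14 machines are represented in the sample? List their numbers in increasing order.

1, 8

Consecutive selections differ by k = 147, so their machine numbers differ by 147 mod 14 = 7.
gcd(147, 14) = 7, so the sample visits 14/7 = 2 distinct residues mod 14.
Start 1 is machine 1; the machines hit are 1, 8.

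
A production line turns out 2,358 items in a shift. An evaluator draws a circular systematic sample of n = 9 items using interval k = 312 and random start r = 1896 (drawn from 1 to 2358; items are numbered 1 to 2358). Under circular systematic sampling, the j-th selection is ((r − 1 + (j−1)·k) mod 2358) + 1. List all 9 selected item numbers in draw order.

1896, 2208, 162, 474, 786, 1098, 1410, 1722, 2034

Selection 1: 1896
Selection 2: 1896 + 312 = 2208
Selection 3: 2208 + 312 = 2520 → 2520 − 2358 = 162
Selection 4: 162 + 312 = 474
Selection 5: 474 + 312 = 786
Selection 6: 786 + 312 = 1098
Selection 7: 1098 + 312 = 1410
Selection 8: 1410 + 312 = 1722
Selection 9: 1722 + 312 = 2034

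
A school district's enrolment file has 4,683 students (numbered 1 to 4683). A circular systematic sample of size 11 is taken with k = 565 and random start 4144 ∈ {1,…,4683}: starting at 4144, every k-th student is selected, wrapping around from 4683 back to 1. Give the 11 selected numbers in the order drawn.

Selection 1: 4144
Selection 2: 4144 + 565 = 4709 → 4709 − 4683 = 26
Selection 3: 26 + 565 = 591
Selection 4: 591 + 565 = 1156
Selection 5: 1156 + 565 = 1721
Selection 6: 1721 + 565 = 2286
Selection 7: 2286 + 565 = 2851
Selection 8: 2851 + 565 = 3416
Selection 9: 3416 + 565 = 3981
Selection 10: 3981 + 565 = 4546
Selection 11: 4546 + 565 = 5111 → 5111 − 4683 = 428

4144, 26, 591, 1156, 1721, 2286, 2851, 3416, 3981, 4546, 428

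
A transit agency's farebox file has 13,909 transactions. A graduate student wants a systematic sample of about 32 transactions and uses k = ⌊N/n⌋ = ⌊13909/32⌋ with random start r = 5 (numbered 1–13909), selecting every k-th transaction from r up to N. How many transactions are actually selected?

k = ⌊13909/32⌋ = 434
Achieved size = ⌊(13909 − 5)/434⌋ + 1 = ⌊13904/434⌋ + 1 = 32 + 1 = 33
(last selection: 5 + 32×434 = 13893 ≤ 13909; next would be 14327 > 13909)

33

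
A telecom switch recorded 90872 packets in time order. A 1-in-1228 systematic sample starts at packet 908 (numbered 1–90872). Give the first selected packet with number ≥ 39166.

40204

k = 1228
Steps past start: ⌈(39166 − 908)/1228⌉ = ⌈38258/1228⌉ = 32
Selected packet: 908 + 32×1228 = 40204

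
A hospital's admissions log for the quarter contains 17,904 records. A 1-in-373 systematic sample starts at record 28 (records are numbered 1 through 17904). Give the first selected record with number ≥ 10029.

k = 373
Steps past start: ⌈(10029 − 28)/373⌉ = ⌈10001/373⌉ = 27
Selected record: 28 + 27×373 = 10099

10099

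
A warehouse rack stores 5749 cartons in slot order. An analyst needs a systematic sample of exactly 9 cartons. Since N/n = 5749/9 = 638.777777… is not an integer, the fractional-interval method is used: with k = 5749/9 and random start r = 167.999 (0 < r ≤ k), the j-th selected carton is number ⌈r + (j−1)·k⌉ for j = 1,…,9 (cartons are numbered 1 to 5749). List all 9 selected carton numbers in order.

168, 807, 1446, 2085, 2724, 3362, 4001, 4640, 5279

j=1: r + 0k = 167.999 → ⌈·⌉ = 168
j=2: r + 1k = 806.776777… → ⌈·⌉ = 807
j=3: r + 2k = 1445.554555… → ⌈·⌉ = 1446
j=4: r + 3k = 2084.332333… → ⌈·⌉ = 2085
j=5: r + 4k = 2723.110111… → ⌈·⌉ = 2724
j=6: r + 5k = 3361.887888… → ⌈·⌉ = 3362
j=7: r + 6k = 4000.665666… → ⌈·⌉ = 4001
j=8: r + 7k = 4639.443444… → ⌈·⌉ = 4640
j=9: r + 8k = 5278.221222… → ⌈·⌉ = 5279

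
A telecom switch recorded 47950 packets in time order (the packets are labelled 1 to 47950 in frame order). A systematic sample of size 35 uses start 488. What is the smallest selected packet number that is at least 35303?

k = 47950/35 = 1370
Steps past start: ⌈(35303 − 488)/1370⌉ = ⌈34815/1370⌉ = 26
Selected packet: 488 + 26×1370 = 36108

36108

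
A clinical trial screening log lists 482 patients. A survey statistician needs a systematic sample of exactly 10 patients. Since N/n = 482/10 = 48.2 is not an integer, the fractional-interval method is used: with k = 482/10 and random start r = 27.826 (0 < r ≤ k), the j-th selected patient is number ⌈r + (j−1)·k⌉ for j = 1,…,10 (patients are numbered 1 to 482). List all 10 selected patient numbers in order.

28, 77, 125, 173, 221, 269, 318, 366, 414, 462

j=1: r + 0k = 27.826 → ⌈·⌉ = 28
j=2: r + 1k = 76.026 → ⌈·⌉ = 77
j=3: r + 2k = 124.226 → ⌈·⌉ = 125
j=4: r + 3k = 172.426 → ⌈·⌉ = 173
j=5: r + 4k = 220.626 → ⌈·⌉ = 221
j=6: r + 5k = 268.826 → ⌈·⌉ = 269
j=7: r + 6k = 317.026 → ⌈·⌉ = 318
j=8: r + 7k = 365.226 → ⌈·⌉ = 366
j=9: r + 8k = 413.426 → ⌈·⌉ = 414
j=10: r + 9k = 461.626 → ⌈·⌉ = 462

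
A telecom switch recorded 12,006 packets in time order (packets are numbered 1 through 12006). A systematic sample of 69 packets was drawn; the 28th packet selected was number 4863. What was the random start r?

k = 12006/69 = 174
r = 4863 − (28−1)×174 = 4863 − 4698 = 165

165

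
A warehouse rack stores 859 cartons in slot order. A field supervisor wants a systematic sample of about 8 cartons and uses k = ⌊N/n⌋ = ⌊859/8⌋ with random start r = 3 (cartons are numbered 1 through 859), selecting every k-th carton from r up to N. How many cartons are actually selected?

9

k = ⌊859/8⌋ = 107
Achieved size = ⌊(859 − 3)/107⌋ + 1 = ⌊856/107⌋ + 1 = 8 + 1 = 9
(last selection: 3 + 8×107 = 859 ≤ 859; next would be 966 > 859)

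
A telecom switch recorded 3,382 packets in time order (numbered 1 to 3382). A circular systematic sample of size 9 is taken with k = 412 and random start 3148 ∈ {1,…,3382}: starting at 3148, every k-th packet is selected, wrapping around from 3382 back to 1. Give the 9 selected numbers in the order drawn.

Selection 1: 3148
Selection 2: 3148 + 412 = 3560 → 3560 − 3382 = 178
Selection 3: 178 + 412 = 590
Selection 4: 590 + 412 = 1002
Selection 5: 1002 + 412 = 1414
Selection 6: 1414 + 412 = 1826
Selection 7: 1826 + 412 = 2238
Selection 8: 2238 + 412 = 2650
Selection 9: 2650 + 412 = 3062

3148, 178, 590, 1002, 1414, 1826, 2238, 2650, 3062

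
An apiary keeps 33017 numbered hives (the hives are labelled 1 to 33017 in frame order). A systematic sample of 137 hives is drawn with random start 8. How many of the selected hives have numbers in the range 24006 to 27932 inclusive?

16

k = 33017/137 = 241
First selection ≥ 24006: 8 + ⌈(24006−8)/241⌉·241 = 8 + 100×241 = 24108
Last selection ≤ 27932: 8 + ⌊(27932−8)/241⌋·241 = 8 + 115×241 = 27723
Count = 115 − 100 + 1 = 16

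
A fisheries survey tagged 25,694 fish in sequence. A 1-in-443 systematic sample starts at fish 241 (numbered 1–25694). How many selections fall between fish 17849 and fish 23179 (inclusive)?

k = 443
First selection ≥ 17849: 241 + ⌈(17849−241)/443⌉·443 = 241 + 40×443 = 17961
Last selection ≤ 23179: 241 + ⌊(23179−241)/443⌋·443 = 241 + 51×443 = 22834
Count = 51 − 40 + 1 = 12

12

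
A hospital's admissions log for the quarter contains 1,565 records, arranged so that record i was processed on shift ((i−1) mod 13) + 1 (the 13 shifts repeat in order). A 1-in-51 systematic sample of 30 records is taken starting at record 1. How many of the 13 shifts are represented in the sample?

Consecutive selections differ by k = 51, so their shift numbers differ by 51 mod 13 = 12.
gcd(51, 13) = 1, so the sample visits 13/1 = 13 distinct residues mod 13.
Start 1 is shift 1; the shifts hit are 1, 2, 3, 4, 5, 6, 7, 8, 9, 10, 11, 12, 13.

13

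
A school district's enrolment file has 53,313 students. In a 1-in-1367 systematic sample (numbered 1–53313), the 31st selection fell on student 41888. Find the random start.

878

k = 1367
r = 41888 − (31−1)×1367 = 41888 − 41010 = 878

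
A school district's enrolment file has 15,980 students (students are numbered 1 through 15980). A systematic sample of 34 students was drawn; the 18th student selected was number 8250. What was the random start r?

260

k = 15980/34 = 470
r = 8250 − (18−1)×470 = 8250 − 7990 = 260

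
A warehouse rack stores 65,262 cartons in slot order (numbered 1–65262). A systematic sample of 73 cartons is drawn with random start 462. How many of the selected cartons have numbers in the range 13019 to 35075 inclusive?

k = 65262/73 = 894
First selection ≥ 13019: 462 + ⌈(13019−462)/894⌉·894 = 462 + 15×894 = 13872
Last selection ≤ 35075: 462 + ⌊(35075−462)/894⌋·894 = 462 + 38×894 = 34434
Count = 38 − 15 + 1 = 24

24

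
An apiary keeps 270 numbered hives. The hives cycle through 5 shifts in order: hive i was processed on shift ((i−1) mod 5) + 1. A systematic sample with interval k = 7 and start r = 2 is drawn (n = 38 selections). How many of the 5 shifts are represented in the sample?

Consecutive selections differ by k = 7, so their shift numbers differ by 7 mod 5 = 2.
gcd(7, 5) = 1, so the sample visits 5/1 = 5 distinct residues mod 5.
Start 2 is shift 2; the shifts hit are 1, 2, 3, 4, 5.

5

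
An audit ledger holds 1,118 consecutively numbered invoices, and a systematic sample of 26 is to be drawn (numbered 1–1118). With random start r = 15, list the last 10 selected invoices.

k = N/n = 1118/26 = 43
17th selection = 15 + 16×43 = 703
18th: 703 + 43 = 746
19th: 746 + 43 = 789
20th: 789 + 43 = 832
21st: 832 + 43 = 875
22nd: 875 + 43 = 918
23rd: 918 + 43 = 961
24th: 961 + 43 = 1004
25th: 1004 + 43 = 1047
26th: 1047 + 43 = 1090

703, 746, 789, 832, 875, 918, 961, 1004, 1047, 1090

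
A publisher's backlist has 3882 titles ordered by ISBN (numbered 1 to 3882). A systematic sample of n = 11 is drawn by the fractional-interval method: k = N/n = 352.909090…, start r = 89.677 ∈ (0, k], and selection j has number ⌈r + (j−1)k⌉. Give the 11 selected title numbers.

j=1: r + 0k = 89.677 → ⌈·⌉ = 90
j=2: r + 1k = 442.586090… → ⌈·⌉ = 443
j=3: r + 2k = 795.495181… → ⌈·⌉ = 796
j=4: r + 3k = 1148.404272… → ⌈·⌉ = 1149
j=5: r + 4k = 1501.313363… → ⌈·⌉ = 1502
j=6: r + 5k = 1854.222454… → ⌈·⌉ = 1855
j=7: r + 6k = 2207.131545… → ⌈·⌉ = 2208
j=8: r + 7k = 2560.040636… → ⌈·⌉ = 2561
j=9: r + 8k = 2912.949727… → ⌈·⌉ = 2913
j=10: r + 9k = 3265.858818… → ⌈·⌉ = 3266
j=11: r + 10k = 3618.767909… → ⌈·⌉ = 3619

90, 443, 796, 1149, 1502, 1855, 2208, 2561, 2913, 3266, 3619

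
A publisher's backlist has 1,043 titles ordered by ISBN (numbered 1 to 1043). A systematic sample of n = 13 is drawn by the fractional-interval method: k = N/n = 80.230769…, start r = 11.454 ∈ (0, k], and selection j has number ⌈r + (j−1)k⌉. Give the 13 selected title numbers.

12, 92, 172, 253, 333, 413, 493, 574, 654, 734, 814, 894, 975

j=1: r + 0k = 11.454 → ⌈·⌉ = 12
j=2: r + 1k = 91.684769… → ⌈·⌉ = 92
j=3: r + 2k = 171.915538… → ⌈·⌉ = 172
j=4: r + 3k = 252.146307… → ⌈·⌉ = 253
j=5: r + 4k = 332.377076… → ⌈·⌉ = 333
j=6: r + 5k = 412.607846… → ⌈·⌉ = 413
j=7: r + 6k = 492.838615… → ⌈·⌉ = 493
j=8: r + 7k = 573.069384… → ⌈·⌉ = 574
j=9: r + 8k = 653.300153… → ⌈·⌉ = 654
j=10: r + 9k = 733.530923… → ⌈·⌉ = 734
j=11: r + 10k = 813.761692… → ⌈·⌉ = 814
j=12: r + 11k = 893.992461… → ⌈·⌉ = 894
j=13: r + 12k = 974.223230… → ⌈·⌉ = 975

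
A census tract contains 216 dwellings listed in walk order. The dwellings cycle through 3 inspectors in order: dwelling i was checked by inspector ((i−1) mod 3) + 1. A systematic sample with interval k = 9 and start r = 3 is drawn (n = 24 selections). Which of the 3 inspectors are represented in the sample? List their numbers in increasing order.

3

Consecutive selections differ by k = 9, so their inspector numbers differ by 9 mod 3 = 0.
gcd(9, 3) = 3, so the sample visits 3/3 = 1 distinct residues mod 3.
Start 3 is inspector 3; the inspectors hit are 3.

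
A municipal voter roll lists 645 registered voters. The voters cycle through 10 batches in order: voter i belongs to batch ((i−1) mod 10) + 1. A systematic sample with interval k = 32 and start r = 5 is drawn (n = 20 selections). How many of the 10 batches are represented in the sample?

Consecutive selections differ by k = 32, so their batch numbers differ by 32 mod 10 = 2.
gcd(32, 10) = 2, so the sample visits 10/2 = 5 distinct residues mod 10.
Start 5 is batch 5; the batches hit are 1, 3, 5, 7, 9.

5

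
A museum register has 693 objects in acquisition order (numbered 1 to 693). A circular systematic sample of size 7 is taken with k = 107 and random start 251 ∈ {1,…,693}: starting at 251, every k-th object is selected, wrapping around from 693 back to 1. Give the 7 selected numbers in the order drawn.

Selection 1: 251
Selection 2: 251 + 107 = 358
Selection 3: 358 + 107 = 465
Selection 4: 465 + 107 = 572
Selection 5: 572 + 107 = 679
Selection 6: 679 + 107 = 786 → 786 − 693 = 93
Selection 7: 93 + 107 = 200

251, 358, 465, 572, 679, 93, 200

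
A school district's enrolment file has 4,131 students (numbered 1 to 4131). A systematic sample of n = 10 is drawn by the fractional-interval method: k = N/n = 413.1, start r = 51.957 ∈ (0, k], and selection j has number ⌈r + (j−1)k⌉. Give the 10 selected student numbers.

52, 466, 879, 1292, 1705, 2118, 2531, 2944, 3357, 3770

j=1: r + 0k = 51.957 → ⌈·⌉ = 52
j=2: r + 1k = 465.057 → ⌈·⌉ = 466
j=3: r + 2k = 878.157 → ⌈·⌉ = 879
j=4: r + 3k = 1291.257 → ⌈·⌉ = 1292
j=5: r + 4k = 1704.357 → ⌈·⌉ = 1705
j=6: r + 5k = 2117.457 → ⌈·⌉ = 2118
j=7: r + 6k = 2530.557 → ⌈·⌉ = 2531
j=8: r + 7k = 2943.657 → ⌈·⌉ = 2944
j=9: r + 8k = 3356.757 → ⌈·⌉ = 3357
j=10: r + 9k = 3769.857 → ⌈·⌉ = 3770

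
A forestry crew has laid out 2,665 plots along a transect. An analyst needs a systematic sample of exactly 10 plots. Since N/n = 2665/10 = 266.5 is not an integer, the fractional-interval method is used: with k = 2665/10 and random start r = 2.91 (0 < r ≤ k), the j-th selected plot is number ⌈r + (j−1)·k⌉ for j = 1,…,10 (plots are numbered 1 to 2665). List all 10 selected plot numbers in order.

j=1: r + 0k = 2.91 → ⌈·⌉ = 3
j=2: r + 1k = 269.41 → ⌈·⌉ = 270
j=3: r + 2k = 535.91 → ⌈·⌉ = 536
j=4: r + 3k = 802.41 → ⌈·⌉ = 803
j=5: r + 4k = 1068.91 → ⌈·⌉ = 1069
j=6: r + 5k = 1335.41 → ⌈·⌉ = 1336
j=7: r + 6k = 1601.91 → ⌈·⌉ = 1602
j=8: r + 7k = 1868.41 → ⌈·⌉ = 1869
j=9: r + 8k = 2134.91 → ⌈·⌉ = 2135
j=10: r + 9k = 2401.41 → ⌈·⌉ = 2402

3, 270, 536, 803, 1069, 1336, 1602, 1869, 2135, 2402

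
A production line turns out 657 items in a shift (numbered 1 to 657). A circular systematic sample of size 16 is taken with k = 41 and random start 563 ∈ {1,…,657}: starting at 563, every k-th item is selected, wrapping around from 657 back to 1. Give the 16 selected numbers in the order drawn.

Selection 1: 563
Selection 2: 563 + 41 = 604
Selection 3: 604 + 41 = 645
Selection 4: 645 + 41 = 686 → 686 − 657 = 29
Selection 5: 29 + 41 = 70
Selection 6: 70 + 41 = 111
Selection 7: 111 + 41 = 152
Selection 8: 152 + 41 = 193
Selection 9: 193 + 41 = 234
Selection 10: 234 + 41 = 275
Selection 11: 275 + 41 = 316
Selection 12: 316 + 41 = 357
Selection 13: 357 + 41 = 398
Selection 14: 398 + 41 = 439
Selection 15: 439 + 41 = 480
Selection 16: 480 + 41 = 521

563, 604, 645, 29, 70, 111, 152, 193, 234, 275, 316, 357, 398, 439, 480, 521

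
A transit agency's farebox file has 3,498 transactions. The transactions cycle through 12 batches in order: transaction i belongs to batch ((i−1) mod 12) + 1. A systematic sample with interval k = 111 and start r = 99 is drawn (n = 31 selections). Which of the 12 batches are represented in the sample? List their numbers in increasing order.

3, 6, 9, 12

Consecutive selections differ by k = 111, so their batch numbers differ by 111 mod 12 = 3.
gcd(111, 12) = 3, so the sample visits 12/3 = 4 distinct residues mod 12.
Start 99 is batch 3; the batches hit are 3, 6, 9, 12.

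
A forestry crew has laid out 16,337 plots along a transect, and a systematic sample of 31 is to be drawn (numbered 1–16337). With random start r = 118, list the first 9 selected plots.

118, 645, 1172, 1699, 2226, 2753, 3280, 3807, 4334

k = N/n = 16337/31 = 527
plot 1: 118
plot 2: 118 + 527 = 645
plot 3: 645 + 527 = 1172
plot 4: 1172 + 527 = 1699
plot 5: 1699 + 527 = 2226
plot 6: 2226 + 527 = 2753
plot 7: 2753 + 527 = 3280
plot 8: 3280 + 527 = 3807
plot 9: 3807 + 527 = 4334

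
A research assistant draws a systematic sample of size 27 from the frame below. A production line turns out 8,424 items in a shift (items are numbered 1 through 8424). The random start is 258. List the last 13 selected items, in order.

4626, 4938, 5250, 5562, 5874, 6186, 6498, 6810, 7122, 7434, 7746, 8058, 8370

k = N/n = 8424/27 = 312
15th selection = 258 + 14×312 = 4626
16th: 4626 + 312 = 4938
17th: 4938 + 312 = 5250
18th: 5250 + 312 = 5562
19th: 5562 + 312 = 5874
20th: 5874 + 312 = 6186
21st: 6186 + 312 = 6498
22nd: 6498 + 312 = 6810
23rd: 6810 + 312 = 7122
24th: 7122 + 312 = 7434
25th: 7434 + 312 = 7746
26th: 7746 + 312 = 8058
27th: 8058 + 312 = 8370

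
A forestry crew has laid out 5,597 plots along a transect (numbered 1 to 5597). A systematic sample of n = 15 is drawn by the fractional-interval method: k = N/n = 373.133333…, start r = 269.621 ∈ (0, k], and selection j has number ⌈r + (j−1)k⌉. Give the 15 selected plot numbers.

270, 643, 1016, 1390, 1763, 2136, 2509, 2882, 3255, 3628, 4001, 4375, 4748, 5121, 5494

j=1: r + 0k = 269.621 → ⌈·⌉ = 270
j=2: r + 1k = 642.754333… → ⌈·⌉ = 643
j=3: r + 2k = 1015.887666… → ⌈·⌉ = 1016
j=4: r + 3k = 1389.021 → ⌈·⌉ = 1390
j=5: r + 4k = 1762.154333… → ⌈·⌉ = 1763
j=6: r + 5k = 2135.287666… → ⌈·⌉ = 2136
j=7: r + 6k = 2508.421 → ⌈·⌉ = 2509
j=8: r + 7k = 2881.554333… → ⌈·⌉ = 2882
j=9: r + 8k = 3254.687666… → ⌈·⌉ = 3255
j=10: r + 9k = 3627.821 → ⌈·⌉ = 3628
j=11: r + 10k = 4000.954333… → ⌈·⌉ = 4001
j=12: r + 11k = 4374.087666… → ⌈·⌉ = 4375
j=13: r + 12k = 4747.221 → ⌈·⌉ = 4748
j=14: r + 13k = 5120.354333… → ⌈·⌉ = 5121
j=15: r + 14k = 5493.487666… → ⌈·⌉ = 5494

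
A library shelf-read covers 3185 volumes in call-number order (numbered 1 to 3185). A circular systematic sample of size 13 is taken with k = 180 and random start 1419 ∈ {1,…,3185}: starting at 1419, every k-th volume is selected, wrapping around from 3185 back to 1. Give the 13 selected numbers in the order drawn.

Selection 1: 1419
Selection 2: 1419 + 180 = 1599
Selection 3: 1599 + 180 = 1779
Selection 4: 1779 + 180 = 1959
Selection 5: 1959 + 180 = 2139
Selection 6: 2139 + 180 = 2319
Selection 7: 2319 + 180 = 2499
Selection 8: 2499 + 180 = 2679
Selection 9: 2679 + 180 = 2859
Selection 10: 2859 + 180 = 3039
Selection 11: 3039 + 180 = 3219 → 3219 − 3185 = 34
Selection 12: 34 + 180 = 214
Selection 13: 214 + 180 = 394

1419, 1599, 1779, 1959, 2139, 2319, 2499, 2679, 2859, 3039, 34, 214, 394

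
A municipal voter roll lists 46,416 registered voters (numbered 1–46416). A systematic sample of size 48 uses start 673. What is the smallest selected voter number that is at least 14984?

15178

k = 46416/48 = 967
Steps past start: ⌈(14984 − 673)/967⌉ = ⌈14311/967⌉ = 15
Selected voter: 673 + 15×967 = 15178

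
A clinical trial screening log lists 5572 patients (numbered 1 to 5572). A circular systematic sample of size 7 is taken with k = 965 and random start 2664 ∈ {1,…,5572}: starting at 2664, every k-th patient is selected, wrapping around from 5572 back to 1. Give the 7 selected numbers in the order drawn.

Selection 1: 2664
Selection 2: 2664 + 965 = 3629
Selection 3: 3629 + 965 = 4594
Selection 4: 4594 + 965 = 5559
Selection 5: 5559 + 965 = 6524 → 6524 − 5572 = 952
Selection 6: 952 + 965 = 1917
Selection 7: 1917 + 965 = 2882

2664, 3629, 4594, 5559, 952, 1917, 2882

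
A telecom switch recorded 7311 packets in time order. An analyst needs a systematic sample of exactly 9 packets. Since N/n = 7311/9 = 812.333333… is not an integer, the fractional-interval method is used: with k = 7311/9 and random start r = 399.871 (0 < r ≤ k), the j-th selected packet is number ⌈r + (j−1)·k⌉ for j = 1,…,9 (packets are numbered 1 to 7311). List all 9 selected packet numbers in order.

j=1: r + 0k = 399.871 → ⌈·⌉ = 400
j=2: r + 1k = 1212.204333… → ⌈·⌉ = 1213
j=3: r + 2k = 2024.537666… → ⌈·⌉ = 2025
j=4: r + 3k = 2836.871 → ⌈·⌉ = 2837
j=5: r + 4k = 3649.204333… → ⌈·⌉ = 3650
j=6: r + 5k = 4461.537666… → ⌈·⌉ = 4462
j=7: r + 6k = 5273.871 → ⌈·⌉ = 5274
j=8: r + 7k = 6086.204333… → ⌈·⌉ = 6087
j=9: r + 8k = 6898.537666… → ⌈·⌉ = 6899

400, 1213, 2025, 2837, 3650, 4462, 5274, 6087, 6899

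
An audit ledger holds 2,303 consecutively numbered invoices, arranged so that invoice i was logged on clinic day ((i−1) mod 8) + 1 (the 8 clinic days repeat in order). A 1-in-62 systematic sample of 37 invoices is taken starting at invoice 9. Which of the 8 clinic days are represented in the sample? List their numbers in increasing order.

Consecutive selections differ by k = 62, so their clinic day numbers differ by 62 mod 8 = 6.
gcd(62, 8) = 2, so the sample visits 8/2 = 4 distinct residues mod 8.
Start 9 is clinic day 1; the clinic days hit are 1, 3, 5, 7.

1, 3, 5, 7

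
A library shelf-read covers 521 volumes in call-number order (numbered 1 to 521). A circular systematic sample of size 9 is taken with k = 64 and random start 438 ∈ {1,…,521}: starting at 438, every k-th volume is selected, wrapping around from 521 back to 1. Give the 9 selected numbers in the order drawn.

Selection 1: 438
Selection 2: 438 + 64 = 502
Selection 3: 502 + 64 = 566 → 566 − 521 = 45
Selection 4: 45 + 64 = 109
Selection 5: 109 + 64 = 173
Selection 6: 173 + 64 = 237
Selection 7: 237 + 64 = 301
Selection 8: 301 + 64 = 365
Selection 9: 365 + 64 = 429

438, 502, 45, 109, 173, 237, 301, 365, 429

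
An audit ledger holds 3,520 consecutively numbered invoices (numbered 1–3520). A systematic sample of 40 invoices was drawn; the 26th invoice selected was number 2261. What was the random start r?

61

k = 3520/40 = 88
r = 2261 − (26−1)×88 = 2261 − 2200 = 61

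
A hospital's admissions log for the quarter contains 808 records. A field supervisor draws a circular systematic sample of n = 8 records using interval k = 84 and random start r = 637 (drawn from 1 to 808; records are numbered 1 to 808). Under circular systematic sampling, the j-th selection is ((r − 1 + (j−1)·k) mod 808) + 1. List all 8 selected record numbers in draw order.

637, 721, 805, 81, 165, 249, 333, 417

Selection 1: 637
Selection 2: 637 + 84 = 721
Selection 3: 721 + 84 = 805
Selection 4: 805 + 84 = 889 → 889 − 808 = 81
Selection 5: 81 + 84 = 165
Selection 6: 165 + 84 = 249
Selection 7: 249 + 84 = 333
Selection 8: 333 + 84 = 417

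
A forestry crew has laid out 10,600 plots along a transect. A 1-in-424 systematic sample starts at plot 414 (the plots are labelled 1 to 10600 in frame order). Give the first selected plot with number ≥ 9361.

k = 424
Steps past start: ⌈(9361 − 414)/424⌉ = ⌈8947/424⌉ = 22
Selected plot: 414 + 22×424 = 9742

9742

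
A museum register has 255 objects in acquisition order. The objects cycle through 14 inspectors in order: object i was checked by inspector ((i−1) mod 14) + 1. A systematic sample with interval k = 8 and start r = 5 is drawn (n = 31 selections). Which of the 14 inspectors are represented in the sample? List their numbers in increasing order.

1, 3, 5, 7, 9, 11, 13

Consecutive selections differ by k = 8, so their inspector numbers differ by 8 mod 14 = 8.
gcd(8, 14) = 2, so the sample visits 14/2 = 7 distinct residues mod 14.
Start 5 is inspector 5; the inspectors hit are 1, 3, 5, 7, 9, 11, 13.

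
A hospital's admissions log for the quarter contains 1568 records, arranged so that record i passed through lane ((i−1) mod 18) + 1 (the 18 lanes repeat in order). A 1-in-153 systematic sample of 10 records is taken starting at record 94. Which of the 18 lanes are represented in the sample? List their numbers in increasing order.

4, 13

Consecutive selections differ by k = 153, so their lane numbers differ by 153 mod 18 = 9.
gcd(153, 18) = 9, so the sample visits 18/9 = 2 distinct residues mod 18.
Start 94 is lane 4; the lanes hit are 4, 13.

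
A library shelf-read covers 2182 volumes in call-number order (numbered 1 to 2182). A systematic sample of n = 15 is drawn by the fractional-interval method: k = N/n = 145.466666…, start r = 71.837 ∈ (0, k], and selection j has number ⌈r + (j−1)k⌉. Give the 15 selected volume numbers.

j=1: r + 0k = 71.837 → ⌈·⌉ = 72
j=2: r + 1k = 217.303666… → ⌈·⌉ = 218
j=3: r + 2k = 362.770333… → ⌈·⌉ = 363
j=4: r + 3k = 508.237 → ⌈·⌉ = 509
j=5: r + 4k = 653.703666… → ⌈·⌉ = 654
j=6: r + 5k = 799.170333… → ⌈·⌉ = 800
j=7: r + 6k = 944.637 → ⌈·⌉ = 945
j=8: r + 7k = 1090.103666… → ⌈·⌉ = 1091
j=9: r + 8k = 1235.570333… → ⌈·⌉ = 1236
j=10: r + 9k = 1381.037 → ⌈·⌉ = 1382
j=11: r + 10k = 1526.503666… → ⌈·⌉ = 1527
j=12: r + 11k = 1671.970333… → ⌈·⌉ = 1672
j=13: r + 12k = 1817.437 → ⌈·⌉ = 1818
j=14: r + 13k = 1962.903666… → ⌈·⌉ = 1963
j=15: r + 14k = 2108.370333… → ⌈·⌉ = 2109

72, 218, 363, 509, 654, 800, 945, 1091, 1236, 1382, 1527, 1672, 1818, 1963, 2109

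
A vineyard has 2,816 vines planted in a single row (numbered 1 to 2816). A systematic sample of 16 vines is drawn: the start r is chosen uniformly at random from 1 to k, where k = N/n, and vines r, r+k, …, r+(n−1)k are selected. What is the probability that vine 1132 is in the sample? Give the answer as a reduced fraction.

1/176

k = 2816/16 = 176.
Vine 1132 is selected iff r ≡ 1132 (mod 176); exactly one such r in {1,…,176}.
Inclusion probability = 1/176.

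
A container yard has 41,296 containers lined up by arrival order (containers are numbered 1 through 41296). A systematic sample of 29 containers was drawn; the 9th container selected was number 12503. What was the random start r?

1111

k = 41296/29 = 1424
r = 12503 − (9−1)×1424 = 12503 − 11392 = 1111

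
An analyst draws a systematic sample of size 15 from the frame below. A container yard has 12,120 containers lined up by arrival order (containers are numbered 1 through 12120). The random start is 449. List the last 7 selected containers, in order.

k = N/n = 12120/15 = 808
9th selection = 449 + 8×808 = 6913
10th: 6913 + 808 = 7721
11th: 7721 + 808 = 8529
12th: 8529 + 808 = 9337
13th: 9337 + 808 = 10145
14th: 10145 + 808 = 10953
15th: 10953 + 808 = 11761

6913, 7721, 8529, 9337, 10145, 10953, 11761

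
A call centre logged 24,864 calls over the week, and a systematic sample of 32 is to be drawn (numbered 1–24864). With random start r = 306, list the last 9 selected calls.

k = N/n = 24864/32 = 777
24th selection = 306 + 23×777 = 18177
25th: 18177 + 777 = 18954
26th: 18954 + 777 = 19731
27th: 19731 + 777 = 20508
28th: 20508 + 777 = 21285
29th: 21285 + 777 = 22062
30th: 22062 + 777 = 22839
31st: 22839 + 777 = 23616
32nd: 23616 + 777 = 24393

18177, 18954, 19731, 20508, 21285, 22062, 22839, 23616, 24393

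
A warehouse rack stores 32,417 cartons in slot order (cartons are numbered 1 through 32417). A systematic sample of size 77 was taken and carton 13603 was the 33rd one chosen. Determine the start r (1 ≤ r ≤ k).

k = 32417/77 = 421
r = 13603 − (33−1)×421 = 13603 − 13472 = 131

131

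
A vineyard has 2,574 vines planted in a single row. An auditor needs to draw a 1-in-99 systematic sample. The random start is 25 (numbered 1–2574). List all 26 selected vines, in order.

vine 1: 25
vine 2: 25 + 99 = 124
vine 3: 124 + 99 = 223
vine 4: 223 + 99 = 322
vine 5: 322 + 99 = 421
vine 6: 421 + 99 = 520
vine 7: 520 + 99 = 619
vine 8: 619 + 99 = 718
vine 9: 718 + 99 = 817
vine 10: 817 + 99 = 916
vine 11: 916 + 99 = 1015
vine 12: 1015 + 99 = 1114
vine 13: 1114 + 99 = 1213
vine 14: 1213 + 99 = 1312
vine 15: 1312 + 99 = 1411
vine 16: 1411 + 99 = 1510
vine 17: 1510 + 99 = 1609
vine 18: 1609 + 99 = 1708
vine 19: 1708 + 99 = 1807
vine 20: 1807 + 99 = 1906
vine 21: 1906 + 99 = 2005
vine 22: 2005 + 99 = 2104
vine 23: 2104 + 99 = 2203
vine 24: 2203 + 99 = 2302
vine 25: 2302 + 99 = 2401
vine 26: 2401 + 99 = 2500

25, 124, 223, 322, 421, 520, 619, 718, 817, 916, 1015, 1114, 1213, 1312, 1411, 1510, 1609, 1708, 1807, 1906, 2005, 2104, 2203, 2302, 2401, 2500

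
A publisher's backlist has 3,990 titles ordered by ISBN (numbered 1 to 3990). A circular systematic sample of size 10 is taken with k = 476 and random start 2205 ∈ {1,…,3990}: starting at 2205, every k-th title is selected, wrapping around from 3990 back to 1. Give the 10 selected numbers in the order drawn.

2205, 2681, 3157, 3633, 119, 595, 1071, 1547, 2023, 2499

Selection 1: 2205
Selection 2: 2205 + 476 = 2681
Selection 3: 2681 + 476 = 3157
Selection 4: 3157 + 476 = 3633
Selection 5: 3633 + 476 = 4109 → 4109 − 3990 = 119
Selection 6: 119 + 476 = 595
Selection 7: 595 + 476 = 1071
Selection 8: 1071 + 476 = 1547
Selection 9: 1547 + 476 = 2023
Selection 10: 2023 + 476 = 2499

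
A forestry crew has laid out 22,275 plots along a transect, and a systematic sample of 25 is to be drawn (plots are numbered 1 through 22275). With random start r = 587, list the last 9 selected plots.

k = N/n = 22275/25 = 891
17th selection = 587 + 16×891 = 14843
18th: 14843 + 891 = 15734
19th: 15734 + 891 = 16625
20th: 16625 + 891 = 17516
21st: 17516 + 891 = 18407
22nd: 18407 + 891 = 19298
23rd: 19298 + 891 = 20189
24th: 20189 + 891 = 21080
25th: 21080 + 891 = 21971

14843, 15734, 16625, 17516, 18407, 19298, 20189, 21080, 21971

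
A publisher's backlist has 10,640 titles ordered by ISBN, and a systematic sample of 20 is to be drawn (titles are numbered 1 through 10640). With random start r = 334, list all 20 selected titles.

k = N/n = 10640/20 = 532
title 1: 334
title 2: 334 + 532 = 866
title 3: 866 + 532 = 1398
title 4: 1398 + 532 = 1930
title 5: 1930 + 532 = 2462
title 6: 2462 + 532 = 2994
title 7: 2994 + 532 = 3526
title 8: 3526 + 532 = 4058
title 9: 4058 + 532 = 4590
title 10: 4590 + 532 = 5122
title 11: 5122 + 532 = 5654
title 12: 5654 + 532 = 6186
title 13: 6186 + 532 = 6718
title 14: 6718 + 532 = 7250
title 15: 7250 + 532 = 7782
title 16: 7782 + 532 = 8314
title 17: 8314 + 532 = 8846
title 18: 8846 + 532 = 9378
title 19: 9378 + 532 = 9910
title 20: 9910 + 532 = 10442

334, 866, 1398, 1930, 2462, 2994, 3526, 4058, 4590, 5122, 5654, 6186, 6718, 7250, 7782, 8314, 8846, 9378, 9910, 10442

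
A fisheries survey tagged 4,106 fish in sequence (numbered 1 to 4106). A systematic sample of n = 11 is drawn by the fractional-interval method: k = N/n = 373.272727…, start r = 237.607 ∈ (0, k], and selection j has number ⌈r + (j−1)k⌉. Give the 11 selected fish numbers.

j=1: r + 0k = 237.607 → ⌈·⌉ = 238
j=2: r + 1k = 610.879727… → ⌈·⌉ = 611
j=3: r + 2k = 984.152454… → ⌈·⌉ = 985
j=4: r + 3k = 1357.425181… → ⌈·⌉ = 1358
j=5: r + 4k = 1730.697909… → ⌈·⌉ = 1731
j=6: r + 5k = 2103.970636… → ⌈·⌉ = 2104
j=7: r + 6k = 2477.243363… → ⌈·⌉ = 2478
j=8: r + 7k = 2850.516090… → ⌈·⌉ = 2851
j=9: r + 8k = 3223.788818… → ⌈·⌉ = 3224
j=10: r + 9k = 3597.061545… → ⌈·⌉ = 3598
j=11: r + 10k = 3970.334272… → ⌈·⌉ = 3971

238, 611, 985, 1358, 1731, 2104, 2478, 2851, 3224, 3598, 3971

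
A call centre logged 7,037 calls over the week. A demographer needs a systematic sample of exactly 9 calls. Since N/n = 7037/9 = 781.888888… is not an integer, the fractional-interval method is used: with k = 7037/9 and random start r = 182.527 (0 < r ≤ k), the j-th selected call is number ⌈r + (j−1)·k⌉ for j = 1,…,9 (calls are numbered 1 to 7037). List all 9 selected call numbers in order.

183, 965, 1747, 2529, 3311, 4092, 4874, 5656, 6438

j=1: r + 0k = 182.527 → ⌈·⌉ = 183
j=2: r + 1k = 964.415888… → ⌈·⌉ = 965
j=3: r + 2k = 1746.304777… → ⌈·⌉ = 1747
j=4: r + 3k = 2528.193666… → ⌈·⌉ = 2529
j=5: r + 4k = 3310.082555… → ⌈·⌉ = 3311
j=6: r + 5k = 4091.971444… → ⌈·⌉ = 4092
j=7: r + 6k = 4873.860333… → ⌈·⌉ = 4874
j=8: r + 7k = 5655.749222… → ⌈·⌉ = 5656
j=9: r + 8k = 6437.638111… → ⌈·⌉ = 6438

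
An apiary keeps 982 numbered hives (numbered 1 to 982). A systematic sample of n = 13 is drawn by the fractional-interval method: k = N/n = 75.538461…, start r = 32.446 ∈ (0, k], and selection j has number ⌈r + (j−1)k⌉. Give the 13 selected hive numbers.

33, 108, 184, 260, 335, 411, 486, 562, 637, 713, 788, 864, 939

j=1: r + 0k = 32.446 → ⌈·⌉ = 33
j=2: r + 1k = 107.984461… → ⌈·⌉ = 108
j=3: r + 2k = 183.522923… → ⌈·⌉ = 184
j=4: r + 3k = 259.061384… → ⌈·⌉ = 260
j=5: r + 4k = 334.599846… → ⌈·⌉ = 335
j=6: r + 5k = 410.138307… → ⌈·⌉ = 411
j=7: r + 6k = 485.676769… → ⌈·⌉ = 486
j=8: r + 7k = 561.215230… → ⌈·⌉ = 562
j=9: r + 8k = 636.753692… → ⌈·⌉ = 637
j=10: r + 9k = 712.292153… → ⌈·⌉ = 713
j=11: r + 10k = 787.830615… → ⌈·⌉ = 788
j=12: r + 11k = 863.369076… → ⌈·⌉ = 864
j=13: r + 12k = 938.907538… → ⌈·⌉ = 939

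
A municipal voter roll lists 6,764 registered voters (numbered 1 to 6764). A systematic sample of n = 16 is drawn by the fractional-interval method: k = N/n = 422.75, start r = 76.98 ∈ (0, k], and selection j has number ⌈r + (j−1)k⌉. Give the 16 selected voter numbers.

77, 500, 923, 1346, 1768, 2191, 2614, 3037, 3459, 3882, 4305, 4728, 5150, 5573, 5996, 6419

j=1: r + 0k = 76.98 → ⌈·⌉ = 77
j=2: r + 1k = 499.73 → ⌈·⌉ = 500
j=3: r + 2k = 922.48 → ⌈·⌉ = 923
j=4: r + 3k = 1345.23 → ⌈·⌉ = 1346
j=5: r + 4k = 1767.98 → ⌈·⌉ = 1768
j=6: r + 5k = 2190.73 → ⌈·⌉ = 2191
j=7: r + 6k = 2613.48 → ⌈·⌉ = 2614
j=8: r + 7k = 3036.23 → ⌈·⌉ = 3037
j=9: r + 8k = 3458.98 → ⌈·⌉ = 3459
j=10: r + 9k = 3881.73 → ⌈·⌉ = 3882
j=11: r + 10k = 4304.48 → ⌈·⌉ = 4305
j=12: r + 11k = 4727.23 → ⌈·⌉ = 4728
j=13: r + 12k = 5149.98 → ⌈·⌉ = 5150
j=14: r + 13k = 5572.73 → ⌈·⌉ = 5573
j=15: r + 14k = 5995.48 → ⌈·⌉ = 5996
j=16: r + 15k = 6418.23 → ⌈·⌉ = 6419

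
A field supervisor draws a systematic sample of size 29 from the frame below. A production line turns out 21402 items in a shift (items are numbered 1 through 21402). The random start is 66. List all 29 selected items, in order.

k = N/n = 21402/29 = 738
item 1: 66
item 2: 66 + 738 = 804
item 3: 804 + 738 = 1542
item 4: 1542 + 738 = 2280
item 5: 2280 + 738 = 3018
item 6: 3018 + 738 = 3756
item 7: 3756 + 738 = 4494
item 8: 4494 + 738 = 5232
item 9: 5232 + 738 = 5970
item 10: 5970 + 738 = 6708
item 11: 6708 + 738 = 7446
item 12: 7446 + 738 = 8184
item 13: 8184 + 738 = 8922
item 14: 8922 + 738 = 9660
item 15: 9660 + 738 = 10398
item 16: 10398 + 738 = 11136
item 17: 11136 + 738 = 11874
item 18: 11874 + 738 = 12612
item 19: 12612 + 738 = 13350
item 20: 13350 + 738 = 14088
item 21: 14088 + 738 = 14826
item 22: 14826 + 738 = 15564
item 23: 15564 + 738 = 16302
item 24: 16302 + 738 = 17040
item 25: 17040 + 738 = 17778
item 26: 17778 + 738 = 18516
item 27: 18516 + 738 = 19254
item 28: 19254 + 738 = 19992
item 29: 19992 + 738 = 20730

66, 804, 1542, 2280, 3018, 3756, 4494, 5232, 5970, 6708, 7446, 8184, 8922, 9660, 10398, 11136, 11874, 12612, 13350, 14088, 14826, 15564, 16302, 17040, 17778, 18516, 19254, 19992, 20730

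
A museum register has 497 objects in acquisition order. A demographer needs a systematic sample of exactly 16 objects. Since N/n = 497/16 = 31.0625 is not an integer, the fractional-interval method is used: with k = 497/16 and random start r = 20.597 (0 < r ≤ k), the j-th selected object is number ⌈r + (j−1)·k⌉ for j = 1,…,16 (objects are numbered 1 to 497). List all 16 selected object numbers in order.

j=1: r + 0k = 20.597 → ⌈·⌉ = 21
j=2: r + 1k = 51.6595 → ⌈·⌉ = 52
j=3: r + 2k = 82.722 → ⌈·⌉ = 83
j=4: r + 3k = 113.7845 → ⌈·⌉ = 114
j=5: r + 4k = 144.847 → ⌈·⌉ = 145
j=6: r + 5k = 175.9095 → ⌈·⌉ = 176
j=7: r + 6k = 206.972 → ⌈·⌉ = 207
j=8: r + 7k = 238.0345 → ⌈·⌉ = 239
j=9: r + 8k = 269.097 → ⌈·⌉ = 270
j=10: r + 9k = 300.1595 → ⌈·⌉ = 301
j=11: r + 10k = 331.222 → ⌈·⌉ = 332
j=12: r + 11k = 362.2845 → ⌈·⌉ = 363
j=13: r + 12k = 393.347 → ⌈·⌉ = 394
j=14: r + 13k = 424.4095 → ⌈·⌉ = 425
j=15: r + 14k = 455.472 → ⌈·⌉ = 456
j=16: r + 15k = 486.5345 → ⌈·⌉ = 487

21, 52, 83, 114, 145, 176, 207, 239, 270, 301, 332, 363, 394, 425, 456, 487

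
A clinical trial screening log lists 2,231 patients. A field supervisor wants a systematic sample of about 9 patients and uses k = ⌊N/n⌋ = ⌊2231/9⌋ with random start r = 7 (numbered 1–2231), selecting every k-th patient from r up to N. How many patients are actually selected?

k = ⌊2231/9⌋ = 247
Achieved size = ⌊(2231 − 7)/247⌋ + 1 = ⌊2224/247⌋ + 1 = 9 + 1 = 10
(last selection: 7 + 9×247 = 2230 ≤ 2231; next would be 2477 > 2231)

10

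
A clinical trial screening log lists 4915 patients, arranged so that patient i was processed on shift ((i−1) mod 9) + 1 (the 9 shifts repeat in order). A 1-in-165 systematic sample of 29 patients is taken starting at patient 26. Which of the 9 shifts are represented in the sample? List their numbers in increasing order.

2, 5, 8

Consecutive selections differ by k = 165, so their shift numbers differ by 165 mod 9 = 3.
gcd(165, 9) = 3, so the sample visits 9/3 = 3 distinct residues mod 9.
Start 26 is shift 8; the shifts hit are 2, 5, 8.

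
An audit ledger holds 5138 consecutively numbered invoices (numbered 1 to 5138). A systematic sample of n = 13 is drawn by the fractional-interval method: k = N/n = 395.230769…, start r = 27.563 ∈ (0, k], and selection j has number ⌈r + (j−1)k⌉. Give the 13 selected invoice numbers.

j=1: r + 0k = 27.563 → ⌈·⌉ = 28
j=2: r + 1k = 422.793769… → ⌈·⌉ = 423
j=3: r + 2k = 818.024538… → ⌈·⌉ = 819
j=4: r + 3k = 1213.255307… → ⌈·⌉ = 1214
j=5: r + 4k = 1608.486076… → ⌈·⌉ = 1609
j=6: r + 5k = 2003.716846… → ⌈·⌉ = 2004
j=7: r + 6k = 2398.947615… → ⌈·⌉ = 2399
j=8: r + 7k = 2794.178384… → ⌈·⌉ = 2795
j=9: r + 8k = 3189.409153… → ⌈·⌉ = 3190
j=10: r + 9k = 3584.639923… → ⌈·⌉ = 3585
j=11: r + 10k = 3979.870692… → ⌈·⌉ = 3980
j=12: r + 11k = 4375.101461… → ⌈·⌉ = 4376
j=13: r + 12k = 4770.332230… → ⌈·⌉ = 4771

28, 423, 819, 1214, 1609, 2004, 2399, 2795, 3190, 3585, 3980, 4376, 4771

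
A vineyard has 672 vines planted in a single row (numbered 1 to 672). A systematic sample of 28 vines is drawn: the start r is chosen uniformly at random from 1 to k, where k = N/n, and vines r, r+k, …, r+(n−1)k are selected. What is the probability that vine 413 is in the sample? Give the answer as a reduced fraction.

1/24

k = 672/28 = 24.
Vine 413 is selected iff r ≡ 413 (mod 24); exactly one such r in {1,…,24}.
Inclusion probability = 1/24.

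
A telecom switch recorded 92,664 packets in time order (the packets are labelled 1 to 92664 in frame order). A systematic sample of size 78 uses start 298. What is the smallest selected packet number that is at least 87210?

88210

k = 92664/78 = 1188
Steps past start: ⌈(87210 − 298)/1188⌉ = ⌈86912/1188⌉ = 74
Selected packet: 298 + 74×1188 = 88210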